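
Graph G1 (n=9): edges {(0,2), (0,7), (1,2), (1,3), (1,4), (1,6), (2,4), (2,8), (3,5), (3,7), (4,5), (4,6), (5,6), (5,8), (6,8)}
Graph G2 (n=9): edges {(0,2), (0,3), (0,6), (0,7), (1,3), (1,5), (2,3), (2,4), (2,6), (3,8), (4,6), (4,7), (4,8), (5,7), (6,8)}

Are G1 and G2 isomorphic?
Yes, isomorphic

The graphs are isomorphic.
One valid mapping φ: V(G1) → V(G2): 0→1, 1→0, 2→3, 3→7, 4→2, 5→4, 6→6, 7→5, 8→8

Verify φ preserves adjacency — for each edge of G1, its image is an edge of G2:
  (0,2) → (φ(0),φ(2)) = (1,3) ∈ E(G2) ✓
  (0,7) → (φ(0),φ(7)) = (1,5) ∈ E(G2) ✓
  (1,2) → (φ(1),φ(2)) = (0,3) ∈ E(G2) ✓
  (1,3) → (φ(1),φ(3)) = (0,7) ∈ E(G2) ✓
  (1,4) → (φ(1),φ(4)) = (0,2) ∈ E(G2) ✓
  (1,6) → (φ(1),φ(6)) = (0,6) ∈ E(G2) ✓
  (2,4) → (φ(2),φ(4)) = (2,3) ∈ E(G2) ✓
  (2,8) → (φ(2),φ(8)) = (3,8) ∈ E(G2) ✓
  (3,5) → (φ(3),φ(5)) = (4,7) ∈ E(G2) ✓
  (3,7) → (φ(3),φ(7)) = (5,7) ∈ E(G2) ✓
  (4,5) → (φ(4),φ(5)) = (2,4) ∈ E(G2) ✓
  (4,6) → (φ(4),φ(6)) = (2,6) ∈ E(G2) ✓
  (5,6) → (φ(5),φ(6)) = (4,6) ∈ E(G2) ✓
  (5,8) → (φ(5),φ(8)) = (4,8) ∈ E(G2) ✓
  (6,8) → (φ(6),φ(8)) = (6,8) ∈ E(G2) ✓
All 15 edges of G1 map to edges of G2, and |E(G1)| = |E(G2)| = 15, so φ is a bijection on edges as well as vertices. Hence G1 ≅ G2.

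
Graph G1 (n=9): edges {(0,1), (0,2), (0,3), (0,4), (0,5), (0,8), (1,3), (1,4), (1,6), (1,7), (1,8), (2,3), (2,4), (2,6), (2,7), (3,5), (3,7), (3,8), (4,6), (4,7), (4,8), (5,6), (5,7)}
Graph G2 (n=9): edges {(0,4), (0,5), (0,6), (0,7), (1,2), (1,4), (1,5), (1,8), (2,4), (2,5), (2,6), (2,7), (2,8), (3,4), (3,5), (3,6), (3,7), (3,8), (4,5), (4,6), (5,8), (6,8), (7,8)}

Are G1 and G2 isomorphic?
Yes, isomorphic

The graphs are isomorphic.
One valid mapping φ: V(G1) → V(G2): 0→5, 1→2, 2→3, 3→4, 4→8, 5→0, 6→7, 7→6, 8→1

Verify φ preserves adjacency — for each edge of G1, its image is an edge of G2:
  (0,1) → (φ(0),φ(1)) = (2,5) ∈ E(G2) ✓
  (0,2) → (φ(0),φ(2)) = (3,5) ∈ E(G2) ✓
  (0,3) → (φ(0),φ(3)) = (4,5) ∈ E(G2) ✓
  (0,4) → (φ(0),φ(4)) = (5,8) ∈ E(G2) ✓
  (0,5) → (φ(0),φ(5)) = (0,5) ∈ E(G2) ✓
  (0,8) → (φ(0),φ(8)) = (1,5) ∈ E(G2) ✓
  (1,3) → (φ(1),φ(3)) = (2,4) ∈ E(G2) ✓
  (1,4) → (φ(1),φ(4)) = (2,8) ∈ E(G2) ✓
  (1,6) → (φ(1),φ(6)) = (2,7) ∈ E(G2) ✓
  (1,7) → (φ(1),φ(7)) = (2,6) ∈ E(G2) ✓
  (1,8) → (φ(1),φ(8)) = (1,2) ∈ E(G2) ✓
  (2,3) → (φ(2),φ(3)) = (3,4) ∈ E(G2) ✓
  (2,4) → (φ(2),φ(4)) = (3,8) ∈ E(G2) ✓
  (2,6) → (φ(2),φ(6)) = (3,7) ∈ E(G2) ✓
  (2,7) → (φ(2),φ(7)) = (3,6) ∈ E(G2) ✓
  (3,5) → (φ(3),φ(5)) = (0,4) ∈ E(G2) ✓
  (3,7) → (φ(3),φ(7)) = (4,6) ∈ E(G2) ✓
  (3,8) → (φ(3),φ(8)) = (1,4) ∈ E(G2) ✓
  (4,6) → (φ(4),φ(6)) = (7,8) ∈ E(G2) ✓
  (4,7) → (φ(4),φ(7)) = (6,8) ∈ E(G2) ✓
  (4,8) → (φ(4),φ(8)) = (1,8) ∈ E(G2) ✓
  (5,6) → (φ(5),φ(6)) = (0,7) ∈ E(G2) ✓
  (5,7) → (φ(5),φ(7)) = (0,6) ∈ E(G2) ✓
All 23 edges of G1 map to edges of G2, and |E(G1)| = |E(G2)| = 23, so φ is a bijection on edges as well as vertices. Hence G1 ≅ G2.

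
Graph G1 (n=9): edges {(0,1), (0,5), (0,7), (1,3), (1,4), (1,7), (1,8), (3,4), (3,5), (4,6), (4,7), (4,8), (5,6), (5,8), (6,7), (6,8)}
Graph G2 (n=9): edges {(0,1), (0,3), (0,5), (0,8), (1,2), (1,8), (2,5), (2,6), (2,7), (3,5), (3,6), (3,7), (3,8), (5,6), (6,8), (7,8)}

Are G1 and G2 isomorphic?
Yes, isomorphic

The graphs are isomorphic.
One valid mapping φ: V(G1) → V(G2): 0→1, 1→8, 2→4, 3→7, 4→3, 5→2, 6→5, 7→0, 8→6

Verify φ preserves adjacency — for each edge of G1, its image is an edge of G2:
  (0,1) → (φ(0),φ(1)) = (1,8) ∈ E(G2) ✓
  (0,5) → (φ(0),φ(5)) = (1,2) ∈ E(G2) ✓
  (0,7) → (φ(0),φ(7)) = (0,1) ∈ E(G2) ✓
  (1,3) → (φ(1),φ(3)) = (7,8) ∈ E(G2) ✓
  (1,4) → (φ(1),φ(4)) = (3,8) ∈ E(G2) ✓
  (1,7) → (φ(1),φ(7)) = (0,8) ∈ E(G2) ✓
  (1,8) → (φ(1),φ(8)) = (6,8) ∈ E(G2) ✓
  (3,4) → (φ(3),φ(4)) = (3,7) ∈ E(G2) ✓
  (3,5) → (φ(3),φ(5)) = (2,7) ∈ E(G2) ✓
  (4,6) → (φ(4),φ(6)) = (3,5) ∈ E(G2) ✓
  (4,7) → (φ(4),φ(7)) = (0,3) ∈ E(G2) ✓
  (4,8) → (φ(4),φ(8)) = (3,6) ∈ E(G2) ✓
  (5,6) → (φ(5),φ(6)) = (2,5) ∈ E(G2) ✓
  (5,8) → (φ(5),φ(8)) = (2,6) ∈ E(G2) ✓
  (6,7) → (φ(6),φ(7)) = (0,5) ∈ E(G2) ✓
  (6,8) → (φ(6),φ(8)) = (5,6) ∈ E(G2) ✓
All 16 edges of G1 map to edges of G2, and |E(G1)| = |E(G2)| = 16, so φ is a bijection on edges as well as vertices. Hence G1 ≅ G2.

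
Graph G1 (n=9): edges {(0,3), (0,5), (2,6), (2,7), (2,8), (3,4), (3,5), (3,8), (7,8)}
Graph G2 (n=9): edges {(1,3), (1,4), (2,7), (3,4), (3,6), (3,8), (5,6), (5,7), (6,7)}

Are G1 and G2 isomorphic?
Yes, isomorphic

The graphs are isomorphic.
One valid mapping φ: V(G1) → V(G2): 0→4, 1→0, 2→7, 3→3, 4→8, 5→1, 6→2, 7→5, 8→6

Verify φ preserves adjacency — for each edge of G1, its image is an edge of G2:
  (0,3) → (φ(0),φ(3)) = (3,4) ∈ E(G2) ✓
  (0,5) → (φ(0),φ(5)) = (1,4) ∈ E(G2) ✓
  (2,6) → (φ(2),φ(6)) = (2,7) ∈ E(G2) ✓
  (2,7) → (φ(2),φ(7)) = (5,7) ∈ E(G2) ✓
  (2,8) → (φ(2),φ(8)) = (6,7) ∈ E(G2) ✓
  (3,4) → (φ(3),φ(4)) = (3,8) ∈ E(G2) ✓
  (3,5) → (φ(3),φ(5)) = (1,3) ∈ E(G2) ✓
  (3,8) → (φ(3),φ(8)) = (3,6) ∈ E(G2) ✓
  (7,8) → (φ(7),φ(8)) = (5,6) ∈ E(G2) ✓
All 9 edges of G1 map to edges of G2, and |E(G1)| = |E(G2)| = 9, so φ is a bijection on edges as well as vertices. Hence G1 ≅ G2.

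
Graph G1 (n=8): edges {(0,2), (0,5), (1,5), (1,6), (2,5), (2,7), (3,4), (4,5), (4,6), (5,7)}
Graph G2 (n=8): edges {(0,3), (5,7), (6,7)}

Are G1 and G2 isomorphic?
No, not isomorphic

The graphs are NOT isomorphic.

Connected components of G1: 1 component(s) with vertex sets [[0, 1, 2, 3, 4, 5, 6, 7]], sizes [8].
Connected components of G2: 5 component(s) with vertex sets [[1], [2], [4], [0, 3], [5, 6, 7]], sizes [1, 1, 1, 2, 3].
The number of connected components (and the multiset of component sizes) is an isomorphism invariant — an isomorphism maps each component of G1 bijectively onto a component of G2. Since G1 has 1 component(s) and G2 has 5, they cannot be isomorphic.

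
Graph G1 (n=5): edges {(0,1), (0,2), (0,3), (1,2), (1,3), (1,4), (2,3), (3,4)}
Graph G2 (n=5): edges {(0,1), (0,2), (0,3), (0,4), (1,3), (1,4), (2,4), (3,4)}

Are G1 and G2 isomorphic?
Yes, isomorphic

The graphs are isomorphic.
One valid mapping φ: V(G1) → V(G2): 0→3, 1→4, 2→1, 3→0, 4→2

Verify φ preserves adjacency — for each edge of G1, its image is an edge of G2:
  (0,1) → (φ(0),φ(1)) = (3,4) ∈ E(G2) ✓
  (0,2) → (φ(0),φ(2)) = (1,3) ∈ E(G2) ✓
  (0,3) → (φ(0),φ(3)) = (0,3) ∈ E(G2) ✓
  (1,2) → (φ(1),φ(2)) = (1,4) ∈ E(G2) ✓
  (1,3) → (φ(1),φ(3)) = (0,4) ∈ E(G2) ✓
  (1,4) → (φ(1),φ(4)) = (2,4) ∈ E(G2) ✓
  (2,3) → (φ(2),φ(3)) = (0,1) ∈ E(G2) ✓
  (3,4) → (φ(3),φ(4)) = (0,2) ∈ E(G2) ✓
All 8 edges of G1 map to edges of G2, and |E(G1)| = |E(G2)| = 8, so φ is a bijection on edges as well as vertices. Hence G1 ≅ G2.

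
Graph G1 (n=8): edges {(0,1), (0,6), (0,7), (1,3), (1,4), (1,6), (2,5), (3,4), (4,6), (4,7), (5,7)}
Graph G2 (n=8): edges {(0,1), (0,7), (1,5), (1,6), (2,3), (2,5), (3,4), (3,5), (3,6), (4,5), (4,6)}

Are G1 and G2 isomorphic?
Yes, isomorphic

The graphs are isomorphic.
One valid mapping φ: V(G1) → V(G2): 0→6, 1→3, 2→7, 3→2, 4→5, 5→0, 6→4, 7→1

Verify φ preserves adjacency — for each edge of G1, its image is an edge of G2:
  (0,1) → (φ(0),φ(1)) = (3,6) ∈ E(G2) ✓
  (0,6) → (φ(0),φ(6)) = (4,6) ∈ E(G2) ✓
  (0,7) → (φ(0),φ(7)) = (1,6) ∈ E(G2) ✓
  (1,3) → (φ(1),φ(3)) = (2,3) ∈ E(G2) ✓
  (1,4) → (φ(1),φ(4)) = (3,5) ∈ E(G2) ✓
  (1,6) → (φ(1),φ(6)) = (3,4) ∈ E(G2) ✓
  (2,5) → (φ(2),φ(5)) = (0,7) ∈ E(G2) ✓
  (3,4) → (φ(3),φ(4)) = (2,5) ∈ E(G2) ✓
  (4,6) → (φ(4),φ(6)) = (4,5) ∈ E(G2) ✓
  (4,7) → (φ(4),φ(7)) = (1,5) ∈ E(G2) ✓
  (5,7) → (φ(5),φ(7)) = (0,1) ∈ E(G2) ✓
All 11 edges of G1 map to edges of G2, and |E(G1)| = |E(G2)| = 11, so φ is a bijection on edges as well as vertices. Hence G1 ≅ G2.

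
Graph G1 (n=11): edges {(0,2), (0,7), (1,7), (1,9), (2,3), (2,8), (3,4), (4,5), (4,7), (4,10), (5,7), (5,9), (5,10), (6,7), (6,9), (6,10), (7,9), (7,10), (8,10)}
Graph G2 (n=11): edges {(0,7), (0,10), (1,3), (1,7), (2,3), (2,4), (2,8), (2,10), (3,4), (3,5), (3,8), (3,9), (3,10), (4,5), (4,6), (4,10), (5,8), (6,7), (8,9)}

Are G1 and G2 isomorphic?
Yes, isomorphic

The graphs are isomorphic.
One valid mapping φ: V(G1) → V(G2): 0→1, 1→9, 2→7, 3→0, 4→10, 5→2, 6→5, 7→3, 8→6, 9→8, 10→4

Verify φ preserves adjacency — for each edge of G1, its image is an edge of G2:
  (0,2) → (φ(0),φ(2)) = (1,7) ∈ E(G2) ✓
  (0,7) → (φ(0),φ(7)) = (1,3) ∈ E(G2) ✓
  (1,7) → (φ(1),φ(7)) = (3,9) ∈ E(G2) ✓
  (1,9) → (φ(1),φ(9)) = (8,9) ∈ E(G2) ✓
  (2,3) → (φ(2),φ(3)) = (0,7) ∈ E(G2) ✓
  (2,8) → (φ(2),φ(8)) = (6,7) ∈ E(G2) ✓
  (3,4) → (φ(3),φ(4)) = (0,10) ∈ E(G2) ✓
  (4,5) → (φ(4),φ(5)) = (2,10) ∈ E(G2) ✓
  (4,7) → (φ(4),φ(7)) = (3,10) ∈ E(G2) ✓
  (4,10) → (φ(4),φ(10)) = (4,10) ∈ E(G2) ✓
  (5,7) → (φ(5),φ(7)) = (2,3) ∈ E(G2) ✓
  (5,9) → (φ(5),φ(9)) = (2,8) ∈ E(G2) ✓
  (5,10) → (φ(5),φ(10)) = (2,4) ∈ E(G2) ✓
  (6,7) → (φ(6),φ(7)) = (3,5) ∈ E(G2) ✓
  (6,9) → (φ(6),φ(9)) = (5,8) ∈ E(G2) ✓
  (6,10) → (φ(6),φ(10)) = (4,5) ∈ E(G2) ✓
  (7,9) → (φ(7),φ(9)) = (3,8) ∈ E(G2) ✓
  (7,10) → (φ(7),φ(10)) = (3,4) ∈ E(G2) ✓
  (8,10) → (φ(8),φ(10)) = (4,6) ∈ E(G2) ✓
All 19 edges of G1 map to edges of G2, and |E(G1)| = |E(G2)| = 19, so φ is a bijection on edges as well as vertices. Hence G1 ≅ G2.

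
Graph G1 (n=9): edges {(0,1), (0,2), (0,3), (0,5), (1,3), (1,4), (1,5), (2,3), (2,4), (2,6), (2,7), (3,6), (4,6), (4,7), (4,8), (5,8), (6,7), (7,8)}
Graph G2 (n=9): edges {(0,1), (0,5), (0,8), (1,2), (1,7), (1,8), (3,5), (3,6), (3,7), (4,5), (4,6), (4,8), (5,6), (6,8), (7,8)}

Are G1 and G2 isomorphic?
No, not isomorphic

The graphs are NOT isomorphic.

Counting triangles (3-cliques): G1 has 9, G2 has 5.
Triangle count is an isomorphism invariant, so differing triangle counts rule out isomorphism.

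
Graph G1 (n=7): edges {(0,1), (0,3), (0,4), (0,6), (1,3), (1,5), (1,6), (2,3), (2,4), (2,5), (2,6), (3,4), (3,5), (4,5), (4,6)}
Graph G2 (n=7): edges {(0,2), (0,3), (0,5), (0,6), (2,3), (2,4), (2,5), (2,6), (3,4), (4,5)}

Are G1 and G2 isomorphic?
No, not isomorphic

The graphs are NOT isomorphic.

Degrees in G1: deg(0)=4, deg(1)=4, deg(2)=4, deg(3)=5, deg(4)=5, deg(5)=4, deg(6)=4.
Sorted degree sequence of G1: [5, 5, 4, 4, 4, 4, 4].
Degrees in G2: deg(0)=4, deg(1)=0, deg(2)=5, deg(3)=3, deg(4)=3, deg(5)=3, deg(6)=2.
Sorted degree sequence of G2: [5, 4, 3, 3, 3, 2, 0].
The (sorted) degree sequence is an isomorphism invariant, so since G1 and G2 have different degree sequences they cannot be isomorphic.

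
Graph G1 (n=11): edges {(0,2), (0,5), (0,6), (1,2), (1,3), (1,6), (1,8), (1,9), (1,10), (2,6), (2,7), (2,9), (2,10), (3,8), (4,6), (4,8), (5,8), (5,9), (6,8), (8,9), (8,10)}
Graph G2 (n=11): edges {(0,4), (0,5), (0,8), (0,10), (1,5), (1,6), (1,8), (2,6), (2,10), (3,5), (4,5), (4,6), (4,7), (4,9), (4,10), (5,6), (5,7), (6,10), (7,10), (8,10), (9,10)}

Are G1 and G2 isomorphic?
Yes, isomorphic

The graphs are isomorphic.
One valid mapping φ: V(G1) → V(G2): 0→1, 1→4, 2→5, 3→9, 4→2, 5→8, 6→6, 7→3, 8→10, 9→0, 10→7

Verify φ preserves adjacency — for each edge of G1, its image is an edge of G2:
  (0,2) → (φ(0),φ(2)) = (1,5) ∈ E(G2) ✓
  (0,5) → (φ(0),φ(5)) = (1,8) ∈ E(G2) ✓
  (0,6) → (φ(0),φ(6)) = (1,6) ∈ E(G2) ✓
  (1,2) → (φ(1),φ(2)) = (4,5) ∈ E(G2) ✓
  (1,3) → (φ(1),φ(3)) = (4,9) ∈ E(G2) ✓
  (1,6) → (φ(1),φ(6)) = (4,6) ∈ E(G2) ✓
  (1,8) → (φ(1),φ(8)) = (4,10) ∈ E(G2) ✓
  (1,9) → (φ(1),φ(9)) = (0,4) ∈ E(G2) ✓
  (1,10) → (φ(1),φ(10)) = (4,7) ∈ E(G2) ✓
  (2,6) → (φ(2),φ(6)) = (5,6) ∈ E(G2) ✓
  (2,7) → (φ(2),φ(7)) = (3,5) ∈ E(G2) ✓
  (2,9) → (φ(2),φ(9)) = (0,5) ∈ E(G2) ✓
  (2,10) → (φ(2),φ(10)) = (5,7) ∈ E(G2) ✓
  (3,8) → (φ(3),φ(8)) = (9,10) ∈ E(G2) ✓
  (4,6) → (φ(4),φ(6)) = (2,6) ∈ E(G2) ✓
  (4,8) → (φ(4),φ(8)) = (2,10) ∈ E(G2) ✓
  (5,8) → (φ(5),φ(8)) = (8,10) ∈ E(G2) ✓
  (5,9) → (φ(5),φ(9)) = (0,8) ∈ E(G2) ✓
  (6,8) → (φ(6),φ(8)) = (6,10) ∈ E(G2) ✓
  (8,9) → (φ(8),φ(9)) = (0,10) ∈ E(G2) ✓
  (8,10) → (φ(8),φ(10)) = (7,10) ∈ E(G2) ✓
All 21 edges of G1 map to edges of G2, and |E(G1)| = |E(G2)| = 21, so φ is a bijection on edges as well as vertices. Hence G1 ≅ G2.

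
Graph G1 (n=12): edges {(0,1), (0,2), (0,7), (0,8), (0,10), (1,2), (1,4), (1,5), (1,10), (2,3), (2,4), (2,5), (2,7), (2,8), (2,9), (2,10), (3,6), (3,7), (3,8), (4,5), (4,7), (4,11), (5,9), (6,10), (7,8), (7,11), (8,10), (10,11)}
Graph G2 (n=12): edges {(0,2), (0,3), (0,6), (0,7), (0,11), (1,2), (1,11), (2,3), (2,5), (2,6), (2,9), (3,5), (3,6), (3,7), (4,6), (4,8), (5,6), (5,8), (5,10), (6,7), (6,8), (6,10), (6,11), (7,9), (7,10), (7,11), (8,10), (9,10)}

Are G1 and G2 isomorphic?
Yes, isomorphic

The graphs are isomorphic.
One valid mapping φ: V(G1) → V(G2): 0→3, 1→5, 2→6, 3→11, 4→10, 5→8, 6→1, 7→7, 8→0, 9→4, 10→2, 11→9

Verify φ preserves adjacency — for each edge of G1, its image is an edge of G2:
  (0,1) → (φ(0),φ(1)) = (3,5) ∈ E(G2) ✓
  (0,2) → (φ(0),φ(2)) = (3,6) ∈ E(G2) ✓
  (0,7) → (φ(0),φ(7)) = (3,7) ∈ E(G2) ✓
  (0,8) → (φ(0),φ(8)) = (0,3) ∈ E(G2) ✓
  (0,10) → (φ(0),φ(10)) = (2,3) ∈ E(G2) ✓
  (1,2) → (φ(1),φ(2)) = (5,6) ∈ E(G2) ✓
  (1,4) → (φ(1),φ(4)) = (5,10) ∈ E(G2) ✓
  (1,5) → (φ(1),φ(5)) = (5,8) ∈ E(G2) ✓
  (1,10) → (φ(1),φ(10)) = (2,5) ∈ E(G2) ✓
  (2,3) → (φ(2),φ(3)) = (6,11) ∈ E(G2) ✓
  (2,4) → (φ(2),φ(4)) = (6,10) ∈ E(G2) ✓
  (2,5) → (φ(2),φ(5)) = (6,8) ∈ E(G2) ✓
  (2,7) → (φ(2),φ(7)) = (6,7) ∈ E(G2) ✓
  (2,8) → (φ(2),φ(8)) = (0,6) ∈ E(G2) ✓
  (2,9) → (φ(2),φ(9)) = (4,6) ∈ E(G2) ✓
  (2,10) → (φ(2),φ(10)) = (2,6) ∈ E(G2) ✓
  (3,6) → (φ(3),φ(6)) = (1,11) ∈ E(G2) ✓
  (3,7) → (φ(3),φ(7)) = (7,11) ∈ E(G2) ✓
  (3,8) → (φ(3),φ(8)) = (0,11) ∈ E(G2) ✓
  (4,5) → (φ(4),φ(5)) = (8,10) ∈ E(G2) ✓
  (4,7) → (φ(4),φ(7)) = (7,10) ∈ E(G2) ✓
  (4,11) → (φ(4),φ(11)) = (9,10) ∈ E(G2) ✓
  (5,9) → (φ(5),φ(9)) = (4,8) ∈ E(G2) ✓
  (6,10) → (φ(6),φ(10)) = (1,2) ∈ E(G2) ✓
  (7,8) → (φ(7),φ(8)) = (0,7) ∈ E(G2) ✓
  (7,11) → (φ(7),φ(11)) = (7,9) ∈ E(G2) ✓
  (8,10) → (φ(8),φ(10)) = (0,2) ∈ E(G2) ✓
  (10,11) → (φ(10),φ(11)) = (2,9) ∈ E(G2) ✓
All 28 edges of G1 map to edges of G2, and |E(G1)| = |E(G2)| = 28, so φ is a bijection on edges as well as vertices. Hence G1 ≅ G2.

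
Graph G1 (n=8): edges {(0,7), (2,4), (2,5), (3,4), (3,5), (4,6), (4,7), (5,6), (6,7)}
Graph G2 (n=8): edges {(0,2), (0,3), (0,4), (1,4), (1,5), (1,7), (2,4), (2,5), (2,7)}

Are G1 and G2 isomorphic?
Yes, isomorphic

The graphs are isomorphic.
One valid mapping φ: V(G1) → V(G2): 0→3, 1→6, 2→7, 3→5, 4→2, 5→1, 6→4, 7→0

Verify φ preserves adjacency — for each edge of G1, its image is an edge of G2:
  (0,7) → (φ(0),φ(7)) = (0,3) ∈ E(G2) ✓
  (2,4) → (φ(2),φ(4)) = (2,7) ∈ E(G2) ✓
  (2,5) → (φ(2),φ(5)) = (1,7) ∈ E(G2) ✓
  (3,4) → (φ(3),φ(4)) = (2,5) ∈ E(G2) ✓
  (3,5) → (φ(3),φ(5)) = (1,5) ∈ E(G2) ✓
  (4,6) → (φ(4),φ(6)) = (2,4) ∈ E(G2) ✓
  (4,7) → (φ(4),φ(7)) = (0,2) ∈ E(G2) ✓
  (5,6) → (φ(5),φ(6)) = (1,4) ∈ E(G2) ✓
  (6,7) → (φ(6),φ(7)) = (0,4) ∈ E(G2) ✓
All 9 edges of G1 map to edges of G2, and |E(G1)| = |E(G2)| = 9, so φ is a bijection on edges as well as vertices. Hence G1 ≅ G2.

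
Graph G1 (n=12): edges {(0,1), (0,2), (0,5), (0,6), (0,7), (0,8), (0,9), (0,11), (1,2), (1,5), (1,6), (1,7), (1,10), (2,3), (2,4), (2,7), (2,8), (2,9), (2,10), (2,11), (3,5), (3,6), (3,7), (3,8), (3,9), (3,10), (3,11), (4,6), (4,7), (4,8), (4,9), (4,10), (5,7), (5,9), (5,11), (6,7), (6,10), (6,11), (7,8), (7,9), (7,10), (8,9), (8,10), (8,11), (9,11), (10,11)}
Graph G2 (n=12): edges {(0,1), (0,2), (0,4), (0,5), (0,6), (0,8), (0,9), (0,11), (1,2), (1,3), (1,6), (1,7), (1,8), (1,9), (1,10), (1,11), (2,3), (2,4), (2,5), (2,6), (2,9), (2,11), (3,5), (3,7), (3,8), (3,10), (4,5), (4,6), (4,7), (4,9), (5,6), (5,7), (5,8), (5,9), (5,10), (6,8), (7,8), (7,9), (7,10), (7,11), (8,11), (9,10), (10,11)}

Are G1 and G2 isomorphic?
No, not isomorphic

The graphs are NOT isomorphic.

Degrees in G1: deg(0)=8, deg(1)=6, deg(2)=9, deg(3)=8, deg(4)=6, deg(5)=6, deg(6)=7, deg(7)=10, deg(8)=8, deg(9)=8, deg(10)=8, deg(11)=8.
Sorted degree sequence of G1: [10, 9, 8, 8, 8, 8, 8, 8, 7, 6, 6, 6].
Degrees in G2: deg(0)=8, deg(1)=9, deg(2)=8, deg(3)=6, deg(4)=6, deg(5)=9, deg(6)=6, deg(7)=8, deg(8)=7, deg(9)=7, deg(10)=6, deg(11)=6.
Sorted degree sequence of G2: [9, 9, 8, 8, 8, 7, 7, 6, 6, 6, 6, 6].
The (sorted) degree sequence is an isomorphism invariant, so since G1 and G2 have different degree sequences they cannot be isomorphic.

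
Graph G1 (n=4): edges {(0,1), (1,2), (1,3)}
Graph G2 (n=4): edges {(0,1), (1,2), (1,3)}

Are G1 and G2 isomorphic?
Yes, isomorphic

The graphs are isomorphic.
One valid mapping φ: V(G1) → V(G2): 0→2, 1→1, 2→3, 3→0

Verify φ preserves adjacency — for each edge of G1, its image is an edge of G2:
  (0,1) → (φ(0),φ(1)) = (1,2) ∈ E(G2) ✓
  (1,2) → (φ(1),φ(2)) = (1,3) ∈ E(G2) ✓
  (1,3) → (φ(1),φ(3)) = (0,1) ∈ E(G2) ✓
All 3 edges of G1 map to edges of G2, and |E(G1)| = |E(G2)| = 3, so φ is a bijection on edges as well as vertices. Hence G1 ≅ G2.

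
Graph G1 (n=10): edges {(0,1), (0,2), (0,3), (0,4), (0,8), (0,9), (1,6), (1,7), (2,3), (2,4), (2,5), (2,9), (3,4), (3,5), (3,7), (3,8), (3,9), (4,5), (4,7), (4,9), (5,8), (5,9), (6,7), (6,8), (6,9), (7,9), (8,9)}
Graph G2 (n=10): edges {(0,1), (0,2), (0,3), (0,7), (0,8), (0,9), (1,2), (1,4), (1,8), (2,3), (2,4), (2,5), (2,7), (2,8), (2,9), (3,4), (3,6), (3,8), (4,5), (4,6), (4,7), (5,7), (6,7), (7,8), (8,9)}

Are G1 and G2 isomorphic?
No, not isomorphic

The graphs are NOT isomorphic.

Degrees in G1: deg(0)=6, deg(1)=3, deg(2)=5, deg(3)=7, deg(4)=6, deg(5)=5, deg(6)=4, deg(7)=5, deg(8)=5, deg(9)=8.
Sorted degree sequence of G1: [8, 7, 6, 6, 5, 5, 5, 5, 4, 3].
Degrees in G2: deg(0)=6, deg(1)=4, deg(2)=8, deg(3)=5, deg(4)=6, deg(5)=3, deg(6)=3, deg(7)=6, deg(8)=6, deg(9)=3.
Sorted degree sequence of G2: [8, 6, 6, 6, 6, 5, 4, 3, 3, 3].
The (sorted) degree sequence is an isomorphism invariant, so since G1 and G2 have different degree sequences they cannot be isomorphic.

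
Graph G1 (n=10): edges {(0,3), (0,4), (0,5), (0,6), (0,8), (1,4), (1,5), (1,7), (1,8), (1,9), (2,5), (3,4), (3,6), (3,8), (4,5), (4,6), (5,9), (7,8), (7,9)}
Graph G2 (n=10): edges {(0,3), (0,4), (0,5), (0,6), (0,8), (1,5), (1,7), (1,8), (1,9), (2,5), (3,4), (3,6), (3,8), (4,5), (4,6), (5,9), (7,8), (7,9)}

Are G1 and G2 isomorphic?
No, not isomorphic

The graphs are NOT isomorphic.

Counting edges: G1 has 19 edge(s); G2 has 18 edge(s).
Edge count is an isomorphism invariant (a bijection on vertices induces a bijection on edges), so differing edge counts rule out isomorphism.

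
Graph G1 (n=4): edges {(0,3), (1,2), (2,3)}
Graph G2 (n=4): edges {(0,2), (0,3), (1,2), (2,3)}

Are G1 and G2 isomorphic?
No, not isomorphic

The graphs are NOT isomorphic.

Counting edges: G1 has 3 edge(s); G2 has 4 edge(s).
Edge count is an isomorphism invariant (a bijection on vertices induces a bijection on edges), so differing edge counts rule out isomorphism.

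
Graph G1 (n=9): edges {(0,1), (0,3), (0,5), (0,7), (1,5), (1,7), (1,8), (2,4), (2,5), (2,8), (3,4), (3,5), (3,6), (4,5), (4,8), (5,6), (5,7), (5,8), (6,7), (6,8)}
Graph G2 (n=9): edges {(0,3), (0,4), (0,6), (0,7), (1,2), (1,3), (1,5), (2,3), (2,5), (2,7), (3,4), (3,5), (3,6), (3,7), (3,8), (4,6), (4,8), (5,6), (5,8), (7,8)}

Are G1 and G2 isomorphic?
Yes, isomorphic

The graphs are isomorphic.
One valid mapping φ: V(G1) → V(G2): 0→0, 1→6, 2→1, 3→7, 4→2, 5→3, 6→8, 7→4, 8→5

Verify φ preserves adjacency — for each edge of G1, its image is an edge of G2:
  (0,1) → (φ(0),φ(1)) = (0,6) ∈ E(G2) ✓
  (0,3) → (φ(0),φ(3)) = (0,7) ∈ E(G2) ✓
  (0,5) → (φ(0),φ(5)) = (0,3) ∈ E(G2) ✓
  (0,7) → (φ(0),φ(7)) = (0,4) ∈ E(G2) ✓
  (1,5) → (φ(1),φ(5)) = (3,6) ∈ E(G2) ✓
  (1,7) → (φ(1),φ(7)) = (4,6) ∈ E(G2) ✓
  (1,8) → (φ(1),φ(8)) = (5,6) ∈ E(G2) ✓
  (2,4) → (φ(2),φ(4)) = (1,2) ∈ E(G2) ✓
  (2,5) → (φ(2),φ(5)) = (1,3) ∈ E(G2) ✓
  (2,8) → (φ(2),φ(8)) = (1,5) ∈ E(G2) ✓
  (3,4) → (φ(3),φ(4)) = (2,7) ∈ E(G2) ✓
  (3,5) → (φ(3),φ(5)) = (3,7) ∈ E(G2) ✓
  (3,6) → (φ(3),φ(6)) = (7,8) ∈ E(G2) ✓
  (4,5) → (φ(4),φ(5)) = (2,3) ∈ E(G2) ✓
  (4,8) → (φ(4),φ(8)) = (2,5) ∈ E(G2) ✓
  (5,6) → (φ(5),φ(6)) = (3,8) ∈ E(G2) ✓
  (5,7) → (φ(5),φ(7)) = (3,4) ∈ E(G2) ✓
  (5,8) → (φ(5),φ(8)) = (3,5) ∈ E(G2) ✓
  (6,7) → (φ(6),φ(7)) = (4,8) ∈ E(G2) ✓
  (6,8) → (φ(6),φ(8)) = (5,8) ∈ E(G2) ✓
All 20 edges of G1 map to edges of G2, and |E(G1)| = |E(G2)| = 20, so φ is a bijection on edges as well as vertices. Hence G1 ≅ G2.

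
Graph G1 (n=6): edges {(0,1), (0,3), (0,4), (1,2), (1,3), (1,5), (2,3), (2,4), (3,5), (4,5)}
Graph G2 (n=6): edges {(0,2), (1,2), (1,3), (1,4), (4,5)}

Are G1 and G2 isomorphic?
No, not isomorphic

The graphs are NOT isomorphic.

Counting triangles (3-cliques): G1 has 3, G2 has 0.
Triangle count is an isomorphism invariant, so differing triangle counts rule out isomorphism.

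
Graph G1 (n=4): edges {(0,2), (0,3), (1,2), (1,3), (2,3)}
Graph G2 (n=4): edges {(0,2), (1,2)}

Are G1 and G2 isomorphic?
No, not isomorphic

The graphs are NOT isomorphic.

Connected components of G1: 1 component(s) with vertex sets [[0, 1, 2, 3]], sizes [4].
Connected components of G2: 2 component(s) with vertex sets [[3], [0, 1, 2]], sizes [1, 3].
The number of connected components (and the multiset of component sizes) is an isomorphism invariant — an isomorphism maps each component of G1 bijectively onto a component of G2. Since G1 has 1 component(s) and G2 has 2, they cannot be isomorphic.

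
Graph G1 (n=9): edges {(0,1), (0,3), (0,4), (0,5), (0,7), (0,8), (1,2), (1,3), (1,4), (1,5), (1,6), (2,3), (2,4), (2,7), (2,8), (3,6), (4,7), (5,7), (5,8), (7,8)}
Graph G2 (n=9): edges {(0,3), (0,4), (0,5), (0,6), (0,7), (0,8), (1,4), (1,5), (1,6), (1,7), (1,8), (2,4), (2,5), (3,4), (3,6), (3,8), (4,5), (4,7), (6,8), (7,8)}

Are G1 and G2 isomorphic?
Yes, isomorphic

The graphs are isomorphic.
One valid mapping φ: V(G1) → V(G2): 0→0, 1→4, 2→1, 3→5, 4→7, 5→3, 6→2, 7→8, 8→6

Verify φ preserves adjacency — for each edge of G1, its image is an edge of G2:
  (0,1) → (φ(0),φ(1)) = (0,4) ∈ E(G2) ✓
  (0,3) → (φ(0),φ(3)) = (0,5) ∈ E(G2) ✓
  (0,4) → (φ(0),φ(4)) = (0,7) ∈ E(G2) ✓
  (0,5) → (φ(0),φ(5)) = (0,3) ∈ E(G2) ✓
  (0,7) → (φ(0),φ(7)) = (0,8) ∈ E(G2) ✓
  (0,8) → (φ(0),φ(8)) = (0,6) ∈ E(G2) ✓
  (1,2) → (φ(1),φ(2)) = (1,4) ∈ E(G2) ✓
  (1,3) → (φ(1),φ(3)) = (4,5) ∈ E(G2) ✓
  (1,4) → (φ(1),φ(4)) = (4,7) ∈ E(G2) ✓
  (1,5) → (φ(1),φ(5)) = (3,4) ∈ E(G2) ✓
  (1,6) → (φ(1),φ(6)) = (2,4) ∈ E(G2) ✓
  (2,3) → (φ(2),φ(3)) = (1,5) ∈ E(G2) ✓
  (2,4) → (φ(2),φ(4)) = (1,7) ∈ E(G2) ✓
  (2,7) → (φ(2),φ(7)) = (1,8) ∈ E(G2) ✓
  (2,8) → (φ(2),φ(8)) = (1,6) ∈ E(G2) ✓
  (3,6) → (φ(3),φ(6)) = (2,5) ∈ E(G2) ✓
  (4,7) → (φ(4),φ(7)) = (7,8) ∈ E(G2) ✓
  (5,7) → (φ(5),φ(7)) = (3,8) ∈ E(G2) ✓
  (5,8) → (φ(5),φ(8)) = (3,6) ∈ E(G2) ✓
  (7,8) → (φ(7),φ(8)) = (6,8) ∈ E(G2) ✓
All 20 edges of G1 map to edges of G2, and |E(G1)| = |E(G2)| = 20, so φ is a bijection on edges as well as vertices. Hence G1 ≅ G2.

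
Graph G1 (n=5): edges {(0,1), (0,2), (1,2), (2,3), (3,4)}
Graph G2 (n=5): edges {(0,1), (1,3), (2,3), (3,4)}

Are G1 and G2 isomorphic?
No, not isomorphic

The graphs are NOT isomorphic.

Degrees in G1: deg(0)=2, deg(1)=2, deg(2)=3, deg(3)=2, deg(4)=1.
Sorted degree sequence of G1: [3, 2, 2, 2, 1].
Degrees in G2: deg(0)=1, deg(1)=2, deg(2)=1, deg(3)=3, deg(4)=1.
Sorted degree sequence of G2: [3, 2, 1, 1, 1].
The (sorted) degree sequence is an isomorphism invariant, so since G1 and G2 have different degree sequences they cannot be isomorphic.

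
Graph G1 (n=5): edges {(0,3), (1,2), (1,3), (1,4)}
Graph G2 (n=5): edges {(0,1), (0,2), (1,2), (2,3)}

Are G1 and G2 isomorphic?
No, not isomorphic

The graphs are NOT isomorphic.

Counting triangles (3-cliques): G1 has 0, G2 has 1.
Triangle count is an isomorphism invariant, so differing triangle counts rule out isomorphism.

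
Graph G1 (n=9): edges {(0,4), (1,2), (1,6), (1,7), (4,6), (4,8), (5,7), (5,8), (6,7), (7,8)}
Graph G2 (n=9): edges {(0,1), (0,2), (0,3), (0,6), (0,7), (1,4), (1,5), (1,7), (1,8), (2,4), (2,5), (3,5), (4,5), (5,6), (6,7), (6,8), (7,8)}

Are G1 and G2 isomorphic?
No, not isomorphic

The graphs are NOT isomorphic.

Degrees in G1: deg(0)=1, deg(1)=3, deg(2)=1, deg(3)=0, deg(4)=3, deg(5)=2, deg(6)=3, deg(7)=4, deg(8)=3.
Sorted degree sequence of G1: [4, 3, 3, 3, 3, 2, 1, 1, 0].
Degrees in G2: deg(0)=5, deg(1)=5, deg(2)=3, deg(3)=2, deg(4)=3, deg(5)=5, deg(6)=4, deg(7)=4, deg(8)=3.
Sorted degree sequence of G2: [5, 5, 5, 4, 4, 3, 3, 3, 2].
The (sorted) degree sequence is an isomorphism invariant, so since G1 and G2 have different degree sequences they cannot be isomorphic.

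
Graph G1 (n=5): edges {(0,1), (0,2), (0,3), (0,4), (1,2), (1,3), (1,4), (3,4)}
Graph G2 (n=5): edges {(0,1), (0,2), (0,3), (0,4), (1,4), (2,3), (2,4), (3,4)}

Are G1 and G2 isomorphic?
Yes, isomorphic

The graphs are isomorphic.
One valid mapping φ: V(G1) → V(G2): 0→0, 1→4, 2→1, 3→3, 4→2

Verify φ preserves adjacency — for each edge of G1, its image is an edge of G2:
  (0,1) → (φ(0),φ(1)) = (0,4) ∈ E(G2) ✓
  (0,2) → (φ(0),φ(2)) = (0,1) ∈ E(G2) ✓
  (0,3) → (φ(0),φ(3)) = (0,3) ∈ E(G2) ✓
  (0,4) → (φ(0),φ(4)) = (0,2) ∈ E(G2) ✓
  (1,2) → (φ(1),φ(2)) = (1,4) ∈ E(G2) ✓
  (1,3) → (φ(1),φ(3)) = (3,4) ∈ E(G2) ✓
  (1,4) → (φ(1),φ(4)) = (2,4) ∈ E(G2) ✓
  (3,4) → (φ(3),φ(4)) = (2,3) ∈ E(G2) ✓
All 8 edges of G1 map to edges of G2, and |E(G1)| = |E(G2)| = 8, so φ is a bijection on edges as well as vertices. Hence G1 ≅ G2.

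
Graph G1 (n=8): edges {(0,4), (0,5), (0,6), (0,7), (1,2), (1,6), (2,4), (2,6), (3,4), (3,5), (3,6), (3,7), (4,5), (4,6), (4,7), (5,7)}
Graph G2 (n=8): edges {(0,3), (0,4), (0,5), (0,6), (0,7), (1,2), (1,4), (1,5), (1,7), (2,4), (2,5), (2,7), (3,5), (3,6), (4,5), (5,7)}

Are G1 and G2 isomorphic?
Yes, isomorphic

The graphs are isomorphic.
One valid mapping φ: V(G1) → V(G2): 0→7, 1→6, 2→3, 3→4, 4→5, 5→1, 6→0, 7→2

Verify φ preserves adjacency — for each edge of G1, its image is an edge of G2:
  (0,4) → (φ(0),φ(4)) = (5,7) ∈ E(G2) ✓
  (0,5) → (φ(0),φ(5)) = (1,7) ∈ E(G2) ✓
  (0,6) → (φ(0),φ(6)) = (0,7) ∈ E(G2) ✓
  (0,7) → (φ(0),φ(7)) = (2,7) ∈ E(G2) ✓
  (1,2) → (φ(1),φ(2)) = (3,6) ∈ E(G2) ✓
  (1,6) → (φ(1),φ(6)) = (0,6) ∈ E(G2) ✓
  (2,4) → (φ(2),φ(4)) = (3,5) ∈ E(G2) ✓
  (2,6) → (φ(2),φ(6)) = (0,3) ∈ E(G2) ✓
  (3,4) → (φ(3),φ(4)) = (4,5) ∈ E(G2) ✓
  (3,5) → (φ(3),φ(5)) = (1,4) ∈ E(G2) ✓
  (3,6) → (φ(3),φ(6)) = (0,4) ∈ E(G2) ✓
  (3,7) → (φ(3),φ(7)) = (2,4) ∈ E(G2) ✓
  (4,5) → (φ(4),φ(5)) = (1,5) ∈ E(G2) ✓
  (4,6) → (φ(4),φ(6)) = (0,5) ∈ E(G2) ✓
  (4,7) → (φ(4),φ(7)) = (2,5) ∈ E(G2) ✓
  (5,7) → (φ(5),φ(7)) = (1,2) ∈ E(G2) ✓
All 16 edges of G1 map to edges of G2, and |E(G1)| = |E(G2)| = 16, so φ is a bijection on edges as well as vertices. Hence G1 ≅ G2.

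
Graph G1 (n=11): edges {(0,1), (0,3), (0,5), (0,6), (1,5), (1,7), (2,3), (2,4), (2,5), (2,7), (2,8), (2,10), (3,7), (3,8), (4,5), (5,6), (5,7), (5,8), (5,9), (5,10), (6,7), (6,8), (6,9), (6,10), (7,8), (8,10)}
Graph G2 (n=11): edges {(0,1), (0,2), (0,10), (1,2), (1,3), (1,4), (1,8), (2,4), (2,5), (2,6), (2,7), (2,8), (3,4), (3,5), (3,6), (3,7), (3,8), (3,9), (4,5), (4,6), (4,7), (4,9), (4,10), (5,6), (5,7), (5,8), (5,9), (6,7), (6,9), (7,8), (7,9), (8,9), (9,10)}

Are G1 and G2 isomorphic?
No, not isomorphic

The graphs are NOT isomorphic.

Counting triangles (3-cliques): G1 has 20, G2 has 40.
Triangle count is an isomorphism invariant, so differing triangle counts rule out isomorphism.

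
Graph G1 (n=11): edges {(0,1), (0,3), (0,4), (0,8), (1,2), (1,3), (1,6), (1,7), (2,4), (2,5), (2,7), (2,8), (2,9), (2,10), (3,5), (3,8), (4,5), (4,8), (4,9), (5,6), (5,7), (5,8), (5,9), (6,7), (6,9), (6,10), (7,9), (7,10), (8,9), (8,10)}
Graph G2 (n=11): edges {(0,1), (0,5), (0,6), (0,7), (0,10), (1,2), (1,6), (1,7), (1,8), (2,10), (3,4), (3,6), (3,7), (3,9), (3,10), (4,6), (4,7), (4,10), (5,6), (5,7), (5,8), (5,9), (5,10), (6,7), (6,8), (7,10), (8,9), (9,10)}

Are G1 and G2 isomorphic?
No, not isomorphic

The graphs are NOT isomorphic.

Counting triangles (3-cliques): G1 has 25, G2 has 22.
Triangle count is an isomorphism invariant, so differing triangle counts rule out isomorphism.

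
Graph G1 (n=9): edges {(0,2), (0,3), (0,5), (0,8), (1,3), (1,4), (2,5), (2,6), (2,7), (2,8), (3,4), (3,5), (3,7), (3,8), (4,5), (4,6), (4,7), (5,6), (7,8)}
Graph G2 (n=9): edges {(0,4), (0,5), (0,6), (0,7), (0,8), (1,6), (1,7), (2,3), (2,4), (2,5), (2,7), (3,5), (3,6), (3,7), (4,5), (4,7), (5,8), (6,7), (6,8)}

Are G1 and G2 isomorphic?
Yes, isomorphic

The graphs are isomorphic.
One valid mapping φ: V(G1) → V(G2): 0→4, 1→1, 2→5, 3→7, 4→6, 5→0, 6→8, 7→3, 8→2

Verify φ preserves adjacency — for each edge of G1, its image is an edge of G2:
  (0,2) → (φ(0),φ(2)) = (4,5) ∈ E(G2) ✓
  (0,3) → (φ(0),φ(3)) = (4,7) ∈ E(G2) ✓
  (0,5) → (φ(0),φ(5)) = (0,4) ∈ E(G2) ✓
  (0,8) → (φ(0),φ(8)) = (2,4) ∈ E(G2) ✓
  (1,3) → (φ(1),φ(3)) = (1,7) ∈ E(G2) ✓
  (1,4) → (φ(1),φ(4)) = (1,6) ∈ E(G2) ✓
  (2,5) → (φ(2),φ(5)) = (0,5) ∈ E(G2) ✓
  (2,6) → (φ(2),φ(6)) = (5,8) ∈ E(G2) ✓
  (2,7) → (φ(2),φ(7)) = (3,5) ∈ E(G2) ✓
  (2,8) → (φ(2),φ(8)) = (2,5) ∈ E(G2) ✓
  (3,4) → (φ(3),φ(4)) = (6,7) ∈ E(G2) ✓
  (3,5) → (φ(3),φ(5)) = (0,7) ∈ E(G2) ✓
  (3,7) → (φ(3),φ(7)) = (3,7) ∈ E(G2) ✓
  (3,8) → (φ(3),φ(8)) = (2,7) ∈ E(G2) ✓
  (4,5) → (φ(4),φ(5)) = (0,6) ∈ E(G2) ✓
  (4,6) → (φ(4),φ(6)) = (6,8) ∈ E(G2) ✓
  (4,7) → (φ(4),φ(7)) = (3,6) ∈ E(G2) ✓
  (5,6) → (φ(5),φ(6)) = (0,8) ∈ E(G2) ✓
  (7,8) → (φ(7),φ(8)) = (2,3) ∈ E(G2) ✓
All 19 edges of G1 map to edges of G2, and |E(G1)| = |E(G2)| = 19, so φ is a bijection on edges as well as vertices. Hence G1 ≅ G2.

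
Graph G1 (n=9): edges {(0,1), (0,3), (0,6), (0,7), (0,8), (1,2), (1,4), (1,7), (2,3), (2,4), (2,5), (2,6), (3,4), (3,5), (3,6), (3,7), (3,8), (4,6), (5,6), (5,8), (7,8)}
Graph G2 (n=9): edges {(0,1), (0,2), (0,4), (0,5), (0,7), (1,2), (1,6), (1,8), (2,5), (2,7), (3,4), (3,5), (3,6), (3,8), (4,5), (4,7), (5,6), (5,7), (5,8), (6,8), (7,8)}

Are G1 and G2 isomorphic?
Yes, isomorphic

The graphs are isomorphic.
One valid mapping φ: V(G1) → V(G2): 0→8, 1→1, 2→0, 3→5, 4→2, 5→4, 6→7, 7→6, 8→3

Verify φ preserves adjacency — for each edge of G1, its image is an edge of G2:
  (0,1) → (φ(0),φ(1)) = (1,8) ∈ E(G2) ✓
  (0,3) → (φ(0),φ(3)) = (5,8) ∈ E(G2) ✓
  (0,6) → (φ(0),φ(6)) = (7,8) ∈ E(G2) ✓
  (0,7) → (φ(0),φ(7)) = (6,8) ∈ E(G2) ✓
  (0,8) → (φ(0),φ(8)) = (3,8) ∈ E(G2) ✓
  (1,2) → (φ(1),φ(2)) = (0,1) ∈ E(G2) ✓
  (1,4) → (φ(1),φ(4)) = (1,2) ∈ E(G2) ✓
  (1,7) → (φ(1),φ(7)) = (1,6) ∈ E(G2) ✓
  (2,3) → (φ(2),φ(3)) = (0,5) ∈ E(G2) ✓
  (2,4) → (φ(2),φ(4)) = (0,2) ∈ E(G2) ✓
  (2,5) → (φ(2),φ(5)) = (0,4) ∈ E(G2) ✓
  (2,6) → (φ(2),φ(6)) = (0,7) ∈ E(G2) ✓
  (3,4) → (φ(3),φ(4)) = (2,5) ∈ E(G2) ✓
  (3,5) → (φ(3),φ(5)) = (4,5) ∈ E(G2) ✓
  (3,6) → (φ(3),φ(6)) = (5,7) ∈ E(G2) ✓
  (3,7) → (φ(3),φ(7)) = (5,6) ∈ E(G2) ✓
  (3,8) → (φ(3),φ(8)) = (3,5) ∈ E(G2) ✓
  (4,6) → (φ(4),φ(6)) = (2,7) ∈ E(G2) ✓
  (5,6) → (φ(5),φ(6)) = (4,7) ∈ E(G2) ✓
  (5,8) → (φ(5),φ(8)) = (3,4) ∈ E(G2) ✓
  (7,8) → (φ(7),φ(8)) = (3,6) ∈ E(G2) ✓
All 21 edges of G1 map to edges of G2, and |E(G1)| = |E(G2)| = 21, so φ is a bijection on edges as well as vertices. Hence G1 ≅ G2.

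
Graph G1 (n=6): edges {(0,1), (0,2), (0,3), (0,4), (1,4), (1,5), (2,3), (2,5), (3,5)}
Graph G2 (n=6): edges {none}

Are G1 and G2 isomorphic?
No, not isomorphic

The graphs are NOT isomorphic.

Connected components of G1: 1 component(s) with vertex sets [[0, 1, 2, 3, 4, 5]], sizes [6].
Connected components of G2: 6 component(s) with vertex sets [[0], [1], [2], [3], [4], [5]], sizes [1, 1, 1, 1, 1, 1].
The number of connected components (and the multiset of component sizes) is an isomorphism invariant — an isomorphism maps each component of G1 bijectively onto a component of G2. Since G1 has 1 component(s) and G2 has 6, they cannot be isomorphic.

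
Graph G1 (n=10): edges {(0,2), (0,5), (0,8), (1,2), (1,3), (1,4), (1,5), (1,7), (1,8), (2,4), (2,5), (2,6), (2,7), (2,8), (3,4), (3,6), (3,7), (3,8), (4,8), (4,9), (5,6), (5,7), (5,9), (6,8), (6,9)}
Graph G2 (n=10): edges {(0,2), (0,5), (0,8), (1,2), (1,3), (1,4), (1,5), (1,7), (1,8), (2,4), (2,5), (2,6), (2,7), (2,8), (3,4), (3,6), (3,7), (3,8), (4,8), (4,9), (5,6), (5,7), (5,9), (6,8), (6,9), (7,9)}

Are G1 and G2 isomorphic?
No, not isomorphic

The graphs are NOT isomorphic.

Counting edges: G1 has 25 edge(s); G2 has 26 edge(s).
Edge count is an isomorphism invariant (a bijection on vertices induces a bijection on edges), so differing edge counts rule out isomorphism.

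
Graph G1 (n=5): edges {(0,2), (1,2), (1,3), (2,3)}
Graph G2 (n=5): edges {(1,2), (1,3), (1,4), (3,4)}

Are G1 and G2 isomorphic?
Yes, isomorphic

The graphs are isomorphic.
One valid mapping φ: V(G1) → V(G2): 0→2, 1→3, 2→1, 3→4, 4→0

Verify φ preserves adjacency — for each edge of G1, its image is an edge of G2:
  (0,2) → (φ(0),φ(2)) = (1,2) ∈ E(G2) ✓
  (1,2) → (φ(1),φ(2)) = (1,3) ∈ E(G2) ✓
  (1,3) → (φ(1),φ(3)) = (3,4) ∈ E(G2) ✓
  (2,3) → (φ(2),φ(3)) = (1,4) ∈ E(G2) ✓
All 4 edges of G1 map to edges of G2, and |E(G1)| = |E(G2)| = 4, so φ is a bijection on edges as well as vertices. Hence G1 ≅ G2.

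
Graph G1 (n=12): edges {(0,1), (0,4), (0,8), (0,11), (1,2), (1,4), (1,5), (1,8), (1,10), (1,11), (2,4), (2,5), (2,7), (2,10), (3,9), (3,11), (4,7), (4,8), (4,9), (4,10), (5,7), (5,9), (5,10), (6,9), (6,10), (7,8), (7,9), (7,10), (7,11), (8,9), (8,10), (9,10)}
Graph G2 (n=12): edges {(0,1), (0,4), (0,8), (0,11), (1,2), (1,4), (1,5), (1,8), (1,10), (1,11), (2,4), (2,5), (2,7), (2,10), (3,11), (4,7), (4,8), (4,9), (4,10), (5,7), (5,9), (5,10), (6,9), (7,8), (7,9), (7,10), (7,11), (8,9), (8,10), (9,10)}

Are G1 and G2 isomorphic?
No, not isomorphic

The graphs are NOT isomorphic.

Counting edges: G1 has 32 edge(s); G2 has 30 edge(s).
Edge count is an isomorphism invariant (a bijection on vertices induces a bijection on edges), so differing edge counts rule out isomorphism.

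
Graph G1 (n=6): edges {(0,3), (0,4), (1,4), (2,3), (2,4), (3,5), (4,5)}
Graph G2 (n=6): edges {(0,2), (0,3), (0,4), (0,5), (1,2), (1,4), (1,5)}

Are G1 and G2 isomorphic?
Yes, isomorphic

The graphs are isomorphic.
One valid mapping φ: V(G1) → V(G2): 0→2, 1→3, 2→5, 3→1, 4→0, 5→4

Verify φ preserves adjacency — for each edge of G1, its image is an edge of G2:
  (0,3) → (φ(0),φ(3)) = (1,2) ∈ E(G2) ✓
  (0,4) → (φ(0),φ(4)) = (0,2) ∈ E(G2) ✓
  (1,4) → (φ(1),φ(4)) = (0,3) ∈ E(G2) ✓
  (2,3) → (φ(2),φ(3)) = (1,5) ∈ E(G2) ✓
  (2,4) → (φ(2),φ(4)) = (0,5) ∈ E(G2) ✓
  (3,5) → (φ(3),φ(5)) = (1,4) ∈ E(G2) ✓
  (4,5) → (φ(4),φ(5)) = (0,4) ∈ E(G2) ✓
All 7 edges of G1 map to edges of G2, and |E(G1)| = |E(G2)| = 7, so φ is a bijection on edges as well as vertices. Hence G1 ≅ G2.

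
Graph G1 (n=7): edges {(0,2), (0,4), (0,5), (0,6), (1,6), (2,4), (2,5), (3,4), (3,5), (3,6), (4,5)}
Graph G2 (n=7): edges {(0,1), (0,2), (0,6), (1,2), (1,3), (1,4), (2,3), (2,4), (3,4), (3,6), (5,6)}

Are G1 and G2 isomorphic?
Yes, isomorphic

The graphs are isomorphic.
One valid mapping φ: V(G1) → V(G2): 0→3, 1→5, 2→4, 3→0, 4→2, 5→1, 6→6

Verify φ preserves adjacency — for each edge of G1, its image is an edge of G2:
  (0,2) → (φ(0),φ(2)) = (3,4) ∈ E(G2) ✓
  (0,4) → (φ(0),φ(4)) = (2,3) ∈ E(G2) ✓
  (0,5) → (φ(0),φ(5)) = (1,3) ∈ E(G2) ✓
  (0,6) → (φ(0),φ(6)) = (3,6) ∈ E(G2) ✓
  (1,6) → (φ(1),φ(6)) = (5,6) ∈ E(G2) ✓
  (2,4) → (φ(2),φ(4)) = (2,4) ∈ E(G2) ✓
  (2,5) → (φ(2),φ(5)) = (1,4) ∈ E(G2) ✓
  (3,4) → (φ(3),φ(4)) = (0,2) ∈ E(G2) ✓
  (3,5) → (φ(3),φ(5)) = (0,1) ∈ E(G2) ✓
  (3,6) → (φ(3),φ(6)) = (0,6) ∈ E(G2) ✓
  (4,5) → (φ(4),φ(5)) = (1,2) ∈ E(G2) ✓
All 11 edges of G1 map to edges of G2, and |E(G1)| = |E(G2)| = 11, so φ is a bijection on edges as well as vertices. Hence G1 ≅ G2.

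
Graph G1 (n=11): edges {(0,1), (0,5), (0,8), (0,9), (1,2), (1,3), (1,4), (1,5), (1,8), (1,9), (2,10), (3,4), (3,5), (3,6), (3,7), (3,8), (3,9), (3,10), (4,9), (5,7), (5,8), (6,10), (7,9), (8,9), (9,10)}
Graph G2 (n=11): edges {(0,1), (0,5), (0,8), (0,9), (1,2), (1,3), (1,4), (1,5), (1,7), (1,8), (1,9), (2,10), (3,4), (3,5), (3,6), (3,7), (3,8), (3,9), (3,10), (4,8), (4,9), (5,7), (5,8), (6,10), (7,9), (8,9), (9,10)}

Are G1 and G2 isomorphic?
No, not isomorphic

The graphs are NOT isomorphic.

Counting edges: G1 has 25 edge(s); G2 has 27 edge(s).
Edge count is an isomorphism invariant (a bijection on vertices induces a bijection on edges), so differing edge counts rule out isomorphism.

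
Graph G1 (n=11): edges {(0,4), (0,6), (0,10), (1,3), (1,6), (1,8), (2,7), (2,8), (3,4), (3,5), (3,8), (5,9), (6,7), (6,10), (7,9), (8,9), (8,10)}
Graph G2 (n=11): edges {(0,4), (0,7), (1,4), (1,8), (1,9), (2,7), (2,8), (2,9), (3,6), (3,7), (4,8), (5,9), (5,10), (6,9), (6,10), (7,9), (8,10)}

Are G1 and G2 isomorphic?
Yes, isomorphic

The graphs are isomorphic.
One valid mapping φ: V(G1) → V(G2): 0→4, 1→2, 2→5, 3→7, 4→0, 5→3, 6→8, 7→10, 8→9, 9→6, 10→1

Verify φ preserves adjacency — for each edge of G1, its image is an edge of G2:
  (0,4) → (φ(0),φ(4)) = (0,4) ∈ E(G2) ✓
  (0,6) → (φ(0),φ(6)) = (4,8) ∈ E(G2) ✓
  (0,10) → (φ(0),φ(10)) = (1,4) ∈ E(G2) ✓
  (1,3) → (φ(1),φ(3)) = (2,7) ∈ E(G2) ✓
  (1,6) → (φ(1),φ(6)) = (2,8) ∈ E(G2) ✓
  (1,8) → (φ(1),φ(8)) = (2,9) ∈ E(G2) ✓
  (2,7) → (φ(2),φ(7)) = (5,10) ∈ E(G2) ✓
  (2,8) → (φ(2),φ(8)) = (5,9) ∈ E(G2) ✓
  (3,4) → (φ(3),φ(4)) = (0,7) ∈ E(G2) ✓
  (3,5) → (φ(3),φ(5)) = (3,7) ∈ E(G2) ✓
  (3,8) → (φ(3),φ(8)) = (7,9) ∈ E(G2) ✓
  (5,9) → (φ(5),φ(9)) = (3,6) ∈ E(G2) ✓
  (6,7) → (φ(6),φ(7)) = (8,10) ∈ E(G2) ✓
  (6,10) → (φ(6),φ(10)) = (1,8) ∈ E(G2) ✓
  (7,9) → (φ(7),φ(9)) = (6,10) ∈ E(G2) ✓
  (8,9) → (φ(8),φ(9)) = (6,9) ∈ E(G2) ✓
  (8,10) → (φ(8),φ(10)) = (1,9) ∈ E(G2) ✓
All 17 edges of G1 map to edges of G2, and |E(G1)| = |E(G2)| = 17, so φ is a bijection on edges as well as vertices. Hence G1 ≅ G2.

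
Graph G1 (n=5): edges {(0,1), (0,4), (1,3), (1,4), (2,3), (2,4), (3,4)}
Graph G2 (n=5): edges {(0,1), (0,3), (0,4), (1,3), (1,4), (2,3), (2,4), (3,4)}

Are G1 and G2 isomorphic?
No, not isomorphic

The graphs are NOT isomorphic.

Counting edges: G1 has 7 edge(s); G2 has 8 edge(s).
Edge count is an isomorphism invariant (a bijection on vertices induces a bijection on edges), so differing edge counts rule out isomorphism.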